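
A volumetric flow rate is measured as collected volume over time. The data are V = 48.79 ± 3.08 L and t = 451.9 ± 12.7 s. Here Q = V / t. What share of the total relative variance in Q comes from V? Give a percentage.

83.5%

(δQ/Q)² = (1·δV/V)² + (-1·δt/t)²
  V term: (1×0.0631)² = 0.00399
  t term: (-1×0.0281)² = 0.000790
Total = 0.00477. Share from V = 0.00399/0.00477 = 0.835.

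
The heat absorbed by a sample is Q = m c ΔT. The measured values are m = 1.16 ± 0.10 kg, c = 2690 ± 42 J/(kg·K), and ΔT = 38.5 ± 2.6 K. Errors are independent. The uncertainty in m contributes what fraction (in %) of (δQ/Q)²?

(δQ/Q)² = (1·δm/m)² + (1·δc/c)² + (1·δΔT/ΔT)²
  m term: (1×0.0862)² = 0.00743
  c term: (1×0.0156)² = 0.000244
  ΔT term: (1×0.0675)² = 0.00456
Total = 0.0122. Share from m = 0.00743/0.0122 = 0.607.

60.7%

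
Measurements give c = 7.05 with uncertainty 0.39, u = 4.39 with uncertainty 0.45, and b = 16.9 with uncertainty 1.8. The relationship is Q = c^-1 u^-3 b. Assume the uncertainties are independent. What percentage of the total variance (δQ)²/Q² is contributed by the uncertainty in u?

86.8%

(δQ/Q)² = (-1·δc/c)² + (-3·δu/u)² + (1·δb/b)²
  c term: (-1×0.0553)² = 0.00306
  u term: (-3×0.103)² = 0.0946
  b term: (1×0.107)² = 0.0113
Total = 0.109. Share from u = 0.0946/0.109 = 0.868.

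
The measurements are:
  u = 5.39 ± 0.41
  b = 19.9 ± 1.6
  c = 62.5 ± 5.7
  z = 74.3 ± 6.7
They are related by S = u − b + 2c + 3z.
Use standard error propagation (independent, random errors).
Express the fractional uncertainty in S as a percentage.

6.95%

Sums and differences: (δS)² = Σ (cᵢ δxᵢ)².
  (δu)² = 0.168;  (δb)² = 2.56;  (2·δc)² = 130;  (3·δz)² = 404
δS = √(537) = 23.2
S = 333, so δS/S = 23.2/333 = 0.0695.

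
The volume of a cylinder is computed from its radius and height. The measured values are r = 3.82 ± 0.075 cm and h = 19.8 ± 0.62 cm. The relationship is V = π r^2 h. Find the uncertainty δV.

45.6 cm^3

Each factor contributes (exponent × relative error)² to (δV/V)²:
  (2·δr/r)² = (2×0.0196)² = 0.00154;  (1·δh/h)² = (1×0.0313)² = 0.000981
δV/V = √(0.00252) = 0.0502
V = 908 cm^3, so δV = 0.0502 × 908 = 45.6 cm^3.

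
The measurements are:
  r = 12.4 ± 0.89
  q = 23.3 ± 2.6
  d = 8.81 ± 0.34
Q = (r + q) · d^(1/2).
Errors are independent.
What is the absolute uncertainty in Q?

Let u = r + q = 35.7. δu = √(δr² + δq²) = √(0.792 + 6.76) = 2.75, so δu/u = 0.0770.
Q is then a monomial in u, d:
δQ/Q = √((δu/u)² + (½·δd/d)²) = √(0.00593 + 0.000372) = 0.0794
Q = 106, so δQ = 0.0794 × 106 = 8.41.

8.41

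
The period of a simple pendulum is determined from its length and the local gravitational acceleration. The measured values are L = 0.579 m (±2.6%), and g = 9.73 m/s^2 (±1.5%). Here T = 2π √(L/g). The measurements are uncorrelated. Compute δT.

0.0230 s

Products/powers → add relative errors in quadrature, weighted by exponent:
  (½·δL/L)² = (0.5×0.0260)² = 0.000169;  (−½·δg/g)² = (-0.5×0.0150)² = 5.62e-05
δT/T = √(0.000225) = 0.0150
T = 1.53 s, so δT = 0.0150 × 1.53 = 0.0230 s.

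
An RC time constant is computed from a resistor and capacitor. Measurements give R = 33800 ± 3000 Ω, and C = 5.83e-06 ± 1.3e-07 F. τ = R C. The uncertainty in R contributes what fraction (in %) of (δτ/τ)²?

(δτ/τ)² = (1·δR/R)² + (1·δC/C)²
  R term: (1×0.0888)² = 0.00788
  C term: (1×0.0223)² = 0.000497
Total = 0.00838. Share from R = 0.00788/0.00838 = 0.941.

94.1%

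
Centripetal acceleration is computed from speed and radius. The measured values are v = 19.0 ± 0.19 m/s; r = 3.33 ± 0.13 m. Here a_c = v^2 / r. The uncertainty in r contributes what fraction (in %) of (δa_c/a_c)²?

(δa_c/a_c)² = (2·δv/v)² + (-1·δr/r)²
  v term: (2×0.0100)² = 0.000400
  r term: (-1×0.0390)² = 0.00152
Total = 0.00192. Share from r = 0.00152/0.00192 = 0.792.

79.2%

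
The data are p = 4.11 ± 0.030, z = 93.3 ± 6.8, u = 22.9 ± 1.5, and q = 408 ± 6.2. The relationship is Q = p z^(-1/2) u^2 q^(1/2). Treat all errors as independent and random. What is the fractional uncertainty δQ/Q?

0.136

Q is a product of powers, so relative uncertainties combine in quadrature:
  (1·δp/p)² = (1×0.00730)² = 5.33e-05;  (−½·δz/z)² = (-0.5×0.0729)² = 0.00133;  (2·δu/u)² = (2×0.0655)² = 0.0172;  (½·δq/q)² = (0.5×0.0152)² = 5.77e-05
δQ/Q = √(0.0186) = 0.136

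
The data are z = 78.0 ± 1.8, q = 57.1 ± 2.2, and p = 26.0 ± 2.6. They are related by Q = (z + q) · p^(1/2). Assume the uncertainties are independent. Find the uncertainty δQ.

Let u = z + q = 135. δu = √(δz² + δq²) = √(3.24 + 4.84) = 2.84, so δu/u = 0.0210.
Q is then a monomial in u, p:
δQ/Q = √((δu/u)² + (½·δp/p)²) = √(0.000443 + 0.00250) = 0.0542
Q = 689, so δQ = 0.0542 × 689 = 37.4.

37.4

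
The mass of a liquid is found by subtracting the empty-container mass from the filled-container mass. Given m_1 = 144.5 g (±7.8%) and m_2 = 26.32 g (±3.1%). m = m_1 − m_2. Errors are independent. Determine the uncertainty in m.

11.3 g

Sums and differences: (δm)² = Σ (cᵢ δxᵢ)².
  (δm_1)² = 127;  (δm_2)² = 0.666
δm = √(128) = 11.3 g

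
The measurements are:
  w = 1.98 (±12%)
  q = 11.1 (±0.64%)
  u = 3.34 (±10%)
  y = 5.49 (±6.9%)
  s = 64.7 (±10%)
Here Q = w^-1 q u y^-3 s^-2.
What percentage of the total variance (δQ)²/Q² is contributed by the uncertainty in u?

(δQ/Q)² = (-1·δw/w)² + (1·δq/q)² + (1·δu/u)² + (-3·δy/y)² + (-2·δs/s)²
  w term: (-1×0.120)² = 0.0144
  q term: (1×0.00640)² = 4.1e-05
  u term: (1×0.100)² = 0.0100
  y term: (-3×0.0690)² = 0.0428
  s term: (-2×0.100)² = 0.0400
Total = 0.107. Share from u = 0.0100/0.107 = 0.0932.

9.32%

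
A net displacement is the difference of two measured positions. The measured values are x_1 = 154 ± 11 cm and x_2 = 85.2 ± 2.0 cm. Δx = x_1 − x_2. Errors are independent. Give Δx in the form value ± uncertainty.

Absolute uncertainties add in quadrature for a linear combination:
  (δx_1)² = 121;  (δx_2)² = 4.00
δΔx = √(125) = 11.2 cm
Δx = 68.8 cm.

68.8 ± 11.2 cm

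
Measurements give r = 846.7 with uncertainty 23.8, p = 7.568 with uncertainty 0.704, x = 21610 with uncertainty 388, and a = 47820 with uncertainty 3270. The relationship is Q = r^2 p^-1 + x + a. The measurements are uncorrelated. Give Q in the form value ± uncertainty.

164200 ± 10800

Let w = r^2·p^-1 = 94730. δw/w = √((2·δr/r)² + (-1·δp/p)²) = √(0.00316 + 0.00865) = 0.109, so δw = 10300.
Q = w + x + a: δQ = √(δw² + δx² + δa²) = √(1.06e+08 + 1.51e+05 + 1.07e+07) = 10800
Q = 164200.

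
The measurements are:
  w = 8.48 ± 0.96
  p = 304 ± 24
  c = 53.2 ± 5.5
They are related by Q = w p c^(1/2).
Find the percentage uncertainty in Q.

For a monomial Q ∝ w, p, c^(1/2), fractional errors add in quadrature:
  (1·δw/w)² = (1×0.113)² = 0.0128;  (1·δp/p)² = (1×0.0789)² = 0.00623;  (½·δc/c)² = (0.5×0.103)² = 0.00267
δQ/Q = √(0.0217) = 0.147

14.7%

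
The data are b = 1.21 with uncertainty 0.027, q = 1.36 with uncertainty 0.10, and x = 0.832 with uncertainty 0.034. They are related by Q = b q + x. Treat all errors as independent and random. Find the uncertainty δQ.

0.131

Let p = b·q = 1.65. δp/p = √((1·δb/b)² + (1·δq/q)²) = √(0.000498 + 0.00541) = 0.0768, so δp = 0.126.
Q = p + x: δQ = √(δp² + δx²) = √(0.0160 + 0.00116) = 0.131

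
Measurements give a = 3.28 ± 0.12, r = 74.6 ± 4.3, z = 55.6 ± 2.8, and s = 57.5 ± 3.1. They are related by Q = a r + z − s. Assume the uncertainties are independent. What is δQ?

Let p = a·r = 245. δp/p = √((1·δa/a)² + (1·δr/r)²) = √(0.00134 + 0.00332) = 0.0683, so δp = 16.7.
Q = p + z − s: δQ = √(δp² + δz² + δs²) = √(279 + 7.84 + 9.61) = 17.2

17.2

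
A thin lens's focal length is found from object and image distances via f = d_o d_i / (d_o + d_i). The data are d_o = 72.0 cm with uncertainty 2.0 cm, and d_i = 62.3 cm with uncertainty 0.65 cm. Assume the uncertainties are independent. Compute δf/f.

0.0140

∂f/∂d_o = (d_i/(d_o+d_i))² = 0.215;  ∂f/∂d_i = (d_o/(d_o+d_i))² = 0.287
δf = √((∂f/∂d_o · δd_o)² + (∂f/∂d_i · δd_i)²) = √(0.185 + 0.0349) = 0.469 cm
f = 33.4 cm, so δf/f = 0.469/33.4 = 0.0140.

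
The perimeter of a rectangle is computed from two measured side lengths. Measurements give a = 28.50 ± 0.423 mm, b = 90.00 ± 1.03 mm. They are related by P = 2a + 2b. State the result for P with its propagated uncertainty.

237.0 ± 2.23 mm

Absolute uncertainties add in quadrature for a linear combination:
  (2·δa)² = 0.716;  (2·δb)² = 4.24
δP = √(4.96) = 2.23 mm
P = 237.0 mm.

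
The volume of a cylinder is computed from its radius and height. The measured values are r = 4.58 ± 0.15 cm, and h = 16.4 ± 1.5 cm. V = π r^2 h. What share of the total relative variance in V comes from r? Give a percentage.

(δV/V)² = (2·δr/r)² + (1·δh/h)²
  r term: (2×0.0328)² = 0.00429
  h term: (1×0.0915)² = 0.00837
Total = 0.0127. Share from r = 0.00429/0.0127 = 0.339.

33.9%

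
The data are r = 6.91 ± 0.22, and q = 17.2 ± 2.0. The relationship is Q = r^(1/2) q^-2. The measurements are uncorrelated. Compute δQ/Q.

Each factor contributes (exponent × relative error)² to (δQ/Q)²:
  (½·δr/r)² = (0.5×0.0318)² = 0.000253;  (-2·δq/q)² = (-2×0.116)² = 0.0541
δQ/Q = √(0.0543) = 0.233

0.233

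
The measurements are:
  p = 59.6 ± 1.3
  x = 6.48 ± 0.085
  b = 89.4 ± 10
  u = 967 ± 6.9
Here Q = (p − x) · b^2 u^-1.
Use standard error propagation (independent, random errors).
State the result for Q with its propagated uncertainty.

439 ± 98.9

Let w = p − x = 53.1. δw = √(δp² + δx²) = √(1.69 + 0.00723) = 1.30, so δw/w = 0.0245.
Q is then a monomial in w, b, u:
δQ/Q = √((δw/w)² + (2·δb/b)² + (-1·δu/u)²) = √(0.000601 + 0.0500 + 5.09e-05) = 0.225
Q = 439, so δQ = 0.225 × 439 = 98.9.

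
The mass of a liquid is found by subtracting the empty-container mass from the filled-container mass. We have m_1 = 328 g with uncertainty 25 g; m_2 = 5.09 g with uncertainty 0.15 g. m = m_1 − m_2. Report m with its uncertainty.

Each term contributes (cᵢ δxᵢ)² to (δm)²:
  (δm_1)² = 625;  (δm_2)² = 0.0225
δm = √(625) = 25.0 g
m = 323 g.

323 ± 25.0 g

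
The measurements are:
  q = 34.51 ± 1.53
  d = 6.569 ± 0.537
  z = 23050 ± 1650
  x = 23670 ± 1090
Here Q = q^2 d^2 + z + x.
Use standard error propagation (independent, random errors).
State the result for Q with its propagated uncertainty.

98110 ± 9760

Let p = q^2·d^2 = 51390. δp/p = √((2·δq/q)² + (2·δd/d)²) = √(0.00786 + 0.0267) = 0.186, so δp = 9560.
Q = p + z + x: δQ = √(δp² + δz² + δx²) = √(9.14e+07 + 2.72e+06 + 1.19e+06) = 9760
Q = 98110.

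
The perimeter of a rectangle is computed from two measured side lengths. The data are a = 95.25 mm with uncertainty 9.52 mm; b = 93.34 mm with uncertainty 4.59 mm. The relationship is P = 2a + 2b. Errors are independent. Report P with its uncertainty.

377.2 ± 21.1 mm

P is a linear combination, so absolute uncertainties add in quadrature:
  (2·δa)² = 363;  (2·δb)² = 84.3
δP = √(447) = 21.1 mm
P = 377.2 mm.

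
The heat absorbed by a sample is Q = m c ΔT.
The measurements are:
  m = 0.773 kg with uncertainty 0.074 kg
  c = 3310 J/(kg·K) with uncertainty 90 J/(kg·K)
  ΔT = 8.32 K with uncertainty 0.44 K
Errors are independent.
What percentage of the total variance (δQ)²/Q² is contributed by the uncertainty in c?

5.82%

(δQ/Q)² = (1·δm/m)² + (1·δc/c)² + (1·δΔT/ΔT)²
  m term: (1×0.0957)² = 0.00916
  c term: (1×0.0272)² = 0.000739
  ΔT term: (1×0.0529)² = 0.00280
Total = 0.0127. Share from c = 0.000739/0.0127 = 0.0582.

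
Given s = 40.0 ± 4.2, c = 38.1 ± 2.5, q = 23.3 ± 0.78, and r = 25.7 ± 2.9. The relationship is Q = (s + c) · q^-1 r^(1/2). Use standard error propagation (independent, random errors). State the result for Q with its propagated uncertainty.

17.0 ± 1.54

Let u = s + c = 78.1. δu = √(δs² + δc²) = √(17.6 + 6.25) = 4.89, so δu/u = 0.0626.
Q is then a monomial in u, q, r:
δQ/Q = √((δu/u)² + (-1·δq/q)² + (½·δr/r)²) = √(0.00392 + 0.00112 + 0.00318) = 0.0907
Q = 17.0, so δQ = 0.0907 × 17.0 = 1.54.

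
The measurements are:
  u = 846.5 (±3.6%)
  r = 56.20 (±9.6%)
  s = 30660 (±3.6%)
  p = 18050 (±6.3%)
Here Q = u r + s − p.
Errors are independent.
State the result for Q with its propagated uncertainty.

60180 ± 5130

Let w = u·r = 47570. δw/w = √((1·δu/u)² + (1·δr/r)²) = √(0.00130 + 0.00922) = 0.103, so δw = 4880.
Q = w + s − p: δQ = √(δw² + δs² + δp²) = √(2.38e+07 + 1.22e+06 + 1.29e+06) = 5130
Q = 60180.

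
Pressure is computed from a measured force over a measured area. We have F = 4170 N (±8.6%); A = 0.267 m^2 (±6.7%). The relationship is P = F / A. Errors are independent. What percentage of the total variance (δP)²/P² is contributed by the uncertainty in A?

(δP/P)² = (1·δF/F)² + (-1·δA/A)²
  F term: (1×0.0860)² = 0.00740
  A term: (-1×0.0670)² = 0.00449
Total = 0.0119. Share from A = 0.00449/0.0119 = 0.378.

37.8%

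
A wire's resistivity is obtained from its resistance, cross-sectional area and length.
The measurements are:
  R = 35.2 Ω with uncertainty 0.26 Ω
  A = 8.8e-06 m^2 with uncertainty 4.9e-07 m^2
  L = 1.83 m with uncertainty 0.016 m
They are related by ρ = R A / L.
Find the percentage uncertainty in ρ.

5.68%

ρ is a product of powers, so relative uncertainties combine in quadrature:
  (1·δR/R)² = (1×0.00739)² = 5.46e-05;  (1·δA/A)² = (1×0.0557)² = 0.00310;  (-1·δL/L)² = (-1×0.00874)² = 7.64e-05
δρ/ρ = √(0.00323) = 0.0568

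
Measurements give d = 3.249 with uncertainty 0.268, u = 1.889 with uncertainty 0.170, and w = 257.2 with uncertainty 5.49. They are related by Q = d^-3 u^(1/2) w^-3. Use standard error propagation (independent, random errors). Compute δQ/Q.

Each factor contributes (exponent × relative error)² to (δQ/Q)²:
  (-3·δd/d)² = (-3×0.0825)² = 0.0612;  (½·δu/u)² = (0.5×0.0900)² = 0.00202;  (-3·δw/w)² = (-3×0.0213)² = 0.00410
δQ/Q = √(0.0674) = 0.260

0.260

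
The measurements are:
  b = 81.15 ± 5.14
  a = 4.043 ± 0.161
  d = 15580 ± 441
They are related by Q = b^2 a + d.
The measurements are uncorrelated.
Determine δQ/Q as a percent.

8.44%

Let p = b^2·a = 26620. δp/p = √((2·δb/b)² + (1·δa/a)²) = √(0.0160 + 0.00159) = 0.133, so δp = 3540.
Q = p + d: δQ = √(δp² + δd²) = √(1.25e+07 + 1.94e+05) = 3560
Q = 42200, so δQ/Q = 3560/42200 = 0.0844.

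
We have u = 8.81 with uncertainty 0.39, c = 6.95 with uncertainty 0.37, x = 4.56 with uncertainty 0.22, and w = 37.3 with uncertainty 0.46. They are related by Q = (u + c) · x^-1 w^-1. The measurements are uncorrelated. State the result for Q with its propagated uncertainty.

0.0927 ± 0.00559

Let h = u + c = 15.8. δh = √(δu² + δc²) = √(0.152 + 0.137) = 0.538, so δh/h = 0.0341.
Q is then a monomial in h, x, w:
δQ/Q = √((δh/h)² + (-1·δx/x)² + (-1·δw/w)²) = √(0.00116 + 0.00233 + 0.000152) = 0.0604
Q = 0.0927, so δQ = 0.0604 × 0.0927 = 0.00559.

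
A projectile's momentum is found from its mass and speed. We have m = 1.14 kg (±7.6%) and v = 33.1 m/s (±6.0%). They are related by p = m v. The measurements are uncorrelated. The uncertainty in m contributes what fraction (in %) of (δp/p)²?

61.6%

(δp/p)² = (1·δm/m)² + (1·δv/v)²
  m term: (1×0.0760)² = 0.00578
  v term: (1×0.0600)² = 0.00360
Total = 0.00938. Share from m = 0.00578/0.00938 = 0.616.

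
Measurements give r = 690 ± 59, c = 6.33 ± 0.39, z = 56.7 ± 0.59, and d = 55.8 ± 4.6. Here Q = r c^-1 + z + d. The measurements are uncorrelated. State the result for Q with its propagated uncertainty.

222 ± 12.4

Let p = r·c^-1 = 109. δp/p = √((1·δr/r)² + (-1·δc/c)²) = √(0.00731 + 0.00380) = 0.105, so δp = 11.5.
Q = p + z + d: δQ = √(δp² + δz² + δd²) = √(132 + 0.348 + 21.2) = 12.4
Q = 222.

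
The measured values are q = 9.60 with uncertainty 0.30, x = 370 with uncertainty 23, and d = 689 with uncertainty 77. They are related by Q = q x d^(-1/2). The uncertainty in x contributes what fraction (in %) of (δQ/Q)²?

48.5%

(δQ/Q)² = (1·δq/q)² + (1·δx/x)² + (−½·δd/d)²
  q term: (1×0.0312)² = 0.000977
  x term: (1×0.0622)² = 0.00386
  d term: (-0.5×0.112)² = 0.00312
Total = 0.00796. Share from x = 0.00386/0.00796 = 0.485.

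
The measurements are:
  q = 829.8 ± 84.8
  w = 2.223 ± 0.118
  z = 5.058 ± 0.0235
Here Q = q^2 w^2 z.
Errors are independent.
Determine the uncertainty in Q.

3.96e+06

Relative error in a monomial: (δQ/Q)² = Σ (nᵢ · δxᵢ/xᵢ)².
  (2·δq/q)² = (2×0.102)² = 0.0418;  (2·δw/w)² = (2×0.0531)² = 0.0113;  (1·δz/z)² = (1×0.00465)² = 2.16e-05
δQ/Q = √(0.0531) = 0.230
Q = 1.721e+07, so δQ = 0.230 × 1.721e+07 = 3.96e+06.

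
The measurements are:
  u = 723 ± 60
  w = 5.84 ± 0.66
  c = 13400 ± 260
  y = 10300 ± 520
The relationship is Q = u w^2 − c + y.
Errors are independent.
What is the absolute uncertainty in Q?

5970

Let p = u·w^2 = 24700. δp/p = √((1·δu/u)² + (2·δw/w)²) = √(0.00689 + 0.0511) = 0.241, so δp = 5940.
Q = p − c + y: δQ = √(δp² + δc² + δy²) = √(3.53e+07 + 67600 + 2.7e+05) = 5970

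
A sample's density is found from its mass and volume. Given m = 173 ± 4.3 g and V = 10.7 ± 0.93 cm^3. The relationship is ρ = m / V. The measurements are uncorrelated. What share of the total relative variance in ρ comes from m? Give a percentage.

(δρ/ρ)² = (1·δm/m)² + (-1·δV/V)²
  m term: (1×0.0249)² = 0.000618
  V term: (-1×0.0869)² = 0.00755
Total = 0.00817. Share from m = 0.000618/0.00817 = 0.0756.

7.56%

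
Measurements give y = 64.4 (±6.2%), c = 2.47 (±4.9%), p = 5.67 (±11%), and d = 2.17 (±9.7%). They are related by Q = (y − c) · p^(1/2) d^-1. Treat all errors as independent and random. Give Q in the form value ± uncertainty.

Let u = y − c = 61.9. δu = √(δy² + δc²) = √(15.9 + 0.0146) = 3.99, so δu/u = 0.0645.
Q is then a monomial in u, p, d:
δQ/Q = √((δu/u)² + (½·δp/p)² + (-1·δd/d)²) = √(0.00416 + 0.00302 + 0.00941) = 0.129
Q = 68.0, so δQ = 0.129 × 68.0 = 8.75.

68.0 ± 8.75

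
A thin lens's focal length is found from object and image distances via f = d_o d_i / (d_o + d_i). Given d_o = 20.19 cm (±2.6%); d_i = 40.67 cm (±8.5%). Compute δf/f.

0.0331

∂f/∂d_o = (d_i/(d_o+d_i))² = 0.447;  ∂f/∂d_i = (d_o/(d_o+d_i))² = 0.110
δf = √((∂f/∂d_o · δd_o)² + (∂f/∂d_i · δd_i)²) = √(0.0550 + 0.145) = 0.447 cm
f = 13.49 cm, so δf/f = 0.447/13.49 = 0.0331.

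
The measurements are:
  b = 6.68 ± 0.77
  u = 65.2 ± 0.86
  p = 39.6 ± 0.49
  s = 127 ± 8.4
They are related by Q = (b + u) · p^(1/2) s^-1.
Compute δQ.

0.243

Let w = b + u = 71.9. δw = √(δb² + δu²) = √(0.593 + 0.740) = 1.15, so δw/w = 0.0161.
Q is then a monomial in w, p, s:
δQ/Q = √((δw/w)² + (½·δp/p)² + (-1·δs/s)²) = √(0.000258 + 3.83e-05 + 0.00437) = 0.0683
Q = 3.56, so δQ = 0.0683 × 3.56 = 0.243.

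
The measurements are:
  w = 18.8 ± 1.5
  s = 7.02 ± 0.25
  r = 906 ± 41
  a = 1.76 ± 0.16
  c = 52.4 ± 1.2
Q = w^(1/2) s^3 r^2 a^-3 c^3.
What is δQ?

1.03e+13

Each factor contributes (exponent × relative error)² to (δQ/Q)²:
  (½·δw/w)² = (0.5×0.0798)² = 0.00159;  (3·δs/s)² = (3×0.0356)² = 0.0114;  (2·δr/r)² = (2×0.0453)² = 0.00819;  (-3·δa/a)² = (-3×0.0909)² = 0.0744;  (3·δc/c)² = (3×0.0229)² = 0.00472
δQ/Q = √(0.100) = 0.317
Q = 3.25e+13, so δQ = 0.317 × 3.25e+13 = 1.03e+13.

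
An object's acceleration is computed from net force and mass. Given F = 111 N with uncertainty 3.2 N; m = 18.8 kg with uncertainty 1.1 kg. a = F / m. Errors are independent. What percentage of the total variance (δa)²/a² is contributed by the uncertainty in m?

80.5%

(δa/a)² = (1·δF/F)² + (-1·δm/m)²
  F term: (1×0.0288)² = 0.000831
  m term: (-1×0.0585)² = 0.00342
Total = 0.00425. Share from m = 0.00342/0.00425 = 0.805.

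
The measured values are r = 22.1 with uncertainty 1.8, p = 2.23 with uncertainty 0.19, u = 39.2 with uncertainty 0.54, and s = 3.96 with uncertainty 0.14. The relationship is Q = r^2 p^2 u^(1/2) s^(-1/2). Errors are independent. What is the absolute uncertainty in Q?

Q is a product of powers, so relative uncertainties combine in quadrature:
  (2·δr/r)² = (2×0.0814)² = 0.0265;  (2·δp/p)² = (2×0.0852)² = 0.0290;  (½·δu/u)² = (0.5×0.0138)² = 4.74e-05;  (−½·δs/s)² = (-0.5×0.0354)² = 0.000312
δQ/Q = √(0.0559) = 0.237
Q = 7640, so δQ = 0.237 × 7640 = 1810.

1810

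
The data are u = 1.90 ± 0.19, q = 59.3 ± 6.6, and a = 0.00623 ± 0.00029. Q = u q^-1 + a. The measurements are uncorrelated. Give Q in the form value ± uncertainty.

Let p = u·q^-1 = 0.0320. δp/p = √((1·δu/u)² + (-1·δq/q)²) = √(0.0100 + 0.0124) = 0.150, so δp = 0.00479.
Q = p + a: δQ = √(δp² + δa²) = √(2.3e-05 + 8.41e-08) = 0.00480
Q = 0.0383.

0.0383 ± 0.00480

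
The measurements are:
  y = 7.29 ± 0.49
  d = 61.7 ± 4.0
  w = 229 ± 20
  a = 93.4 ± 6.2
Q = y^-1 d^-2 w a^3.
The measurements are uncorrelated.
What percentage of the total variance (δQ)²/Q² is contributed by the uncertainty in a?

57.8%

(δQ/Q)² = (-1·δy/y)² + (-2·δd/d)² + (1·δw/w)² + (3·δa/a)²
  y term: (-1×0.0672)² = 0.00452
  d term: (-2×0.0648)² = 0.0168
  w term: (1×0.0873)² = 0.00763
  a term: (3×0.0664)² = 0.0397
Total = 0.0686. Share from a = 0.0397/0.0686 = 0.578.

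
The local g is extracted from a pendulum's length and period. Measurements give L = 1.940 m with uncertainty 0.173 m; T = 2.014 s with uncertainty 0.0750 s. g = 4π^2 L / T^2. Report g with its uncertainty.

18.88 ± 2.19 m/s^2

g is a product of powers, so relative uncertainties combine in quadrature:
  (1·δL/L)² = (1×0.0892)² = 0.00795;  (-2·δT/T)² = (-2×0.0372)² = 0.00555
δg/g = √(0.0135) = 0.116
g = 18.88 m/s^2, so δg = 0.116 × 18.88 = 2.19 m/s^2.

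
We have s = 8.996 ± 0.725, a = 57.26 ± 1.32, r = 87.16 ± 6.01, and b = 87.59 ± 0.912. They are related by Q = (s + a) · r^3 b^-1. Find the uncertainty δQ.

1.04e+05

Let u = s + a = 66.26. δu = √(δs² + δa²) = √(0.526 + 1.74) = 1.51, so δu/u = 0.0227.
Q is then a monomial in u, r, b:
δQ/Q = √((δu/u)² + (3·δr/r)² + (-1·δb/b)²) = √(0.000517 + 0.0428 + 0.000108) = 0.208
Q = 500900, so δQ = 0.208 × 500900 = 1.04e+05.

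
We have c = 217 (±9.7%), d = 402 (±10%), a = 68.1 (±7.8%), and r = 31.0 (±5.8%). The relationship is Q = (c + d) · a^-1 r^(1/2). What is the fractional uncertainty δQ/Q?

0.111

Let u = c + d = 619. δu = √(δc² + δd²) = √(443 + 1620) = 45.4, so δu/u = 0.0733.
Q is then a monomial in u, a, r:
δQ/Q = √((δu/u)² + (-1·δa/a)² + (½·δr/r)²) = √(0.00537 + 0.00608 + 0.000841) = 0.111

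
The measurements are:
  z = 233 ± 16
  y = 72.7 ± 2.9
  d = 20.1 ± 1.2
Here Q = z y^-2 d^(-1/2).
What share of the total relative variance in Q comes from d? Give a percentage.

(δQ/Q)² = (1·δz/z)² + (-2·δy/y)² + (−½·δd/d)²
  z term: (1×0.0687)² = 0.00472
  y term: (-2×0.0399)² = 0.00636
  d term: (-0.5×0.0597)² = 0.000891
Total = 0.0120. Share from d = 0.000891/0.0120 = 0.0744.

7.44%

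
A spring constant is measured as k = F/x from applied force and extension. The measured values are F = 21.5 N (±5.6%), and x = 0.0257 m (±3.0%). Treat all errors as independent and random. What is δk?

53.1 N/m

Products/powers → add relative errors in quadrature, weighted by exponent:
  (1·δF/F)² = (1×0.0560)² = 0.00314;  (-1·δx/x)² = (-1×0.0300)² = 0.000900
δk/k = √(0.00404) = 0.0635
k = 837 N/m, so δk = 0.0635 × 837 = 53.1 N/m.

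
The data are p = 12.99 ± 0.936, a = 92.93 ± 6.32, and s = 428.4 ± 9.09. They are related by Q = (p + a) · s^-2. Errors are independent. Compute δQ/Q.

Let u = p + a = 105.9. δu = √(δp² + δa²) = √(0.876 + 39.9) = 6.39, so δu/u = 0.0603.
Q is then a monomial in u, s:
δQ/Q = √((δu/u)² + (-2·δs/s)²) = √(0.00364 + 0.00180) = 0.0738

0.0738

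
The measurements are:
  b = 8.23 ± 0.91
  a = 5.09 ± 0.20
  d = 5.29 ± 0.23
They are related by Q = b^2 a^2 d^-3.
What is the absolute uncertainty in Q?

3.18

Products/powers → add relative errors in quadrature, weighted by exponent:
  (2·δb/b)² = (2×0.111)² = 0.0489;  (2·δa/a)² = (2×0.0393)² = 0.00618;  (-3·δd/d)² = (-3×0.0435)² = 0.0170
δQ/Q = √(0.0721) = 0.269
Q = 11.9, so δQ = 0.269 × 11.9 = 3.18.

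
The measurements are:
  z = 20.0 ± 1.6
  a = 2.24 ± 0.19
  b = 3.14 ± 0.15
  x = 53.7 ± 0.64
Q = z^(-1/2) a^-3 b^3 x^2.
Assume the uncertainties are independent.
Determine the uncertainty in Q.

525

Products/powers → add relative errors in quadrature, weighted by exponent:
  (−½·δz/z)² = (-0.5×0.0800)² = 0.00160;  (-3·δa/a)² = (-3×0.0848)² = 0.0648;  (3·δb/b)² = (3×0.0478)² = 0.0205;  (2·δx/x)² = (2×0.0119)² = 0.000568
δQ/Q = √(0.0875) = 0.296
Q = 1780, so δQ = 0.296 × 1780 = 525.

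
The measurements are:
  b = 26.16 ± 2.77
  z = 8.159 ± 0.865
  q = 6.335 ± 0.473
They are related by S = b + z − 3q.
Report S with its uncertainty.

S is a linear combination, so absolute uncertainties add in quadrature:
  (δb)² = 7.67;  (δz)² = 0.748;  (3·δq)² = 2.01
δS = √(10.4) = 3.23
S = 15.31.

15.31 ± 3.23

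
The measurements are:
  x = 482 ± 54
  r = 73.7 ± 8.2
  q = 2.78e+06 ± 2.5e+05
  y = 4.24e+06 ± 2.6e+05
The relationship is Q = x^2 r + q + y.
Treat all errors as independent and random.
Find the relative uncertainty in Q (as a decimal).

Let p = x^2·r = 1.71e+07. δp/p = √((2·δx/x)² + (1·δr/r)²) = √(0.0502 + 0.0124) = 0.250, so δp = 4.28e+06.
Q = p + q + y: δQ = √(δp² + δq² + δy²) = √(1.83e+13 + 6.25e+10 + 6.76e+10) = 4.3e+06
Q = 2.41e+07, so δQ/Q = 4.3e+06/2.41e+07 = 0.178.

0.178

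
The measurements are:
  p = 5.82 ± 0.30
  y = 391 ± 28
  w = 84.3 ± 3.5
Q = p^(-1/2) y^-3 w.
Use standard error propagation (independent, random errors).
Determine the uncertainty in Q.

Products/powers → add relative errors in quadrature, weighted by exponent:
  (−½·δp/p)² = (-0.5×0.0515)² = 0.000664;  (-3·δy/y)² = (-3×0.0716)² = 0.0462;  (1·δw/w)² = (1×0.0415)² = 0.00172
δQ/Q = √(0.0485) = 0.220
Q = 5.85e-07, so δQ = 0.220 × 5.85e-07 = 1.29e-07.

1.29e-07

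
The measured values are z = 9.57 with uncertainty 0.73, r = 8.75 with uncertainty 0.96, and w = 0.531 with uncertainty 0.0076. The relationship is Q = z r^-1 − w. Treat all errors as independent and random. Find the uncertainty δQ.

Let p = z·r^-1 = 1.09. δp/p = √((1·δz/z)² + (-1·δr/r)²) = √(0.00582 + 0.0120) = 0.134, so δp = 0.146.
Q = p − w: δQ = √(δp² + δw²) = √(0.0214 + 5.78e-05) = 0.146

0.146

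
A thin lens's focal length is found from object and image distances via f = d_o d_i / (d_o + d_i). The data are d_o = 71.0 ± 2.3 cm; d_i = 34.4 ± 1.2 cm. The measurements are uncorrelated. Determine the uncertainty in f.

0.597 cm

∂f/∂d_o = (d_i/(d_o+d_i))² = 0.107;  ∂f/∂d_i = (d_o/(d_o+d_i))² = 0.454
δf = √((∂f/∂d_o · δd_o)² + (∂f/∂d_i · δd_i)²) = √(0.0600 + 0.297) = 0.597 cm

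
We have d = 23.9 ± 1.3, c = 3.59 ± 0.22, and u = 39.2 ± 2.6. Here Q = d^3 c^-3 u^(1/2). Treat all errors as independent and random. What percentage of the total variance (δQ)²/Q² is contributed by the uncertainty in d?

(δQ/Q)² = (3·δd/d)² + (-3·δc/c)² + (½·δu/u)²
  d term: (3×0.0544)² = 0.0266
  c term: (-3×0.0613)² = 0.0338
  u term: (0.5×0.0663)² = 0.00110
Total = 0.0615. Share from d = 0.0266/0.0615 = 0.433.

43.3%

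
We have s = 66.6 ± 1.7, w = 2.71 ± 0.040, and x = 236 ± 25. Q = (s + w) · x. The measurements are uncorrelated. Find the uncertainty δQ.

Let u = s + w = 69.3. δu = √(δs² + δw²) = √(2.89 + 0.00160) = 1.70, so δu/u = 0.0245.
Q is then a monomial in u, x:
δQ/Q = √((δu/u)² + (1·δx/x)²) = √(0.000602 + 0.0112) = 0.109
Q = 16400, so δQ = 0.109 × 16400 = 1780.

1780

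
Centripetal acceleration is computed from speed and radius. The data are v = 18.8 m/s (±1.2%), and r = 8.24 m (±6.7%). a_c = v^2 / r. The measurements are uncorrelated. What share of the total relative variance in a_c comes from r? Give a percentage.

(δa_c/a_c)² = (2·δv/v)² + (-1·δr/r)²
  v term: (2×0.0120)² = 0.000576
  r term: (-1×0.0670)² = 0.00449
Total = 0.00507. Share from r = 0.00449/0.00507 = 0.886.

88.6%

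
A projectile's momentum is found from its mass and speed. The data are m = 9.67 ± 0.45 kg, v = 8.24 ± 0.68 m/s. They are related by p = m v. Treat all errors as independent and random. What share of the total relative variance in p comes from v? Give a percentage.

(δp/p)² = (1·δm/m)² + (1·δv/v)²
  m term: (1×0.0465)² = 0.00217
  v term: (1×0.0825)² = 0.00681
Total = 0.00898. Share from v = 0.00681/0.00898 = 0.759.

75.9%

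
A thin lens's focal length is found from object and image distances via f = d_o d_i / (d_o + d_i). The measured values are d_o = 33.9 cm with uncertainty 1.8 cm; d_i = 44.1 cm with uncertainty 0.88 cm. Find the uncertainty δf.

∂f/∂d_o = (d_i/(d_o+d_i))² = 0.320;  ∂f/∂d_i = (d_o/(d_o+d_i))² = 0.189
δf = √((∂f/∂d_o · δd_o)² + (∂f/∂d_i · δd_i)²) = √(0.331 + 0.0276) = 0.599 cm

0.599 cm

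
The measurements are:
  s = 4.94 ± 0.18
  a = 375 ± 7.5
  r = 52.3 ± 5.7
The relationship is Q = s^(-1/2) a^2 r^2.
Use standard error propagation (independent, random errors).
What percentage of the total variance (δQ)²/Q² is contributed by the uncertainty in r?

96.1%

(δQ/Q)² = (−½·δs/s)² + (2·δa/a)² + (2·δr/r)²
  s term: (-0.5×0.0364)² = 0.000332
  a term: (2×0.0200)² = 0.00160
  r term: (2×0.109)² = 0.0475
Total = 0.0494. Share from r = 0.0475/0.0494 = 0.961.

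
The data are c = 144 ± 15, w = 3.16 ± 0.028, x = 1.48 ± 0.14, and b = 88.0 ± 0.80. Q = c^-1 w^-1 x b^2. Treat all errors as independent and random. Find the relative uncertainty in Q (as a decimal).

0.142

Each factor contributes (exponent × relative error)² to (δQ/Q)²:
  (-1·δc/c)² = (-1×0.104)² = 0.0109;  (-1·δw/w)² = (-1×0.00886)² = 7.85e-05;  (1·δx/x)² = (1×0.0946)² = 0.00895;  (2·δb/b)² = (2×0.00909)² = 0.000331
δQ/Q = √(0.0202) = 0.142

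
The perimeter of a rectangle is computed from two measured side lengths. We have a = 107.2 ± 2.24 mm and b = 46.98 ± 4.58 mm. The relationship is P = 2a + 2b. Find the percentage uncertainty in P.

3.31%

Absolute uncertainties add in quadrature for a linear combination:
  (2·δa)² = 20.1;  (2·δb)² = 83.9
δP = √(104) = 10.2 mm
P = 308.4 mm, so δP/P = 10.2/308.4 = 0.0331.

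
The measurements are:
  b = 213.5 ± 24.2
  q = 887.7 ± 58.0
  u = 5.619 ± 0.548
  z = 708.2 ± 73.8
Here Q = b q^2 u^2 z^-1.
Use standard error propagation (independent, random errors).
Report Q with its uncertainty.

Relative error in a monomial: (δQ/Q)² = Σ (nᵢ · δxᵢ/xᵢ)².
  (1·δb/b)² = (1×0.113)² = 0.0128;  (2·δq/q)² = (2×0.0653)² = 0.0171;  (2·δu/u)² = (2×0.0975)² = 0.0380;  (-1·δz/z)² = (-1×0.104)² = 0.0109
δQ/Q = √(0.0788) = 0.281
Q = 7.501e+06, so δQ = 0.281 × 7.501e+06 = 2.11e+06.

(7.501 ± 2.11) × 10^6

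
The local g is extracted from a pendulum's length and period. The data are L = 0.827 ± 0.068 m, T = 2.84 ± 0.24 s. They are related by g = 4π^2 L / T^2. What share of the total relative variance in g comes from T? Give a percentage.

(δg/g)² = (1·δL/L)² + (-2·δT/T)²
  L term: (1×0.0822)² = 0.00676
  T term: (-2×0.0845)² = 0.0286
Total = 0.0353. Share from T = 0.0286/0.0353 = 0.809.

80.9%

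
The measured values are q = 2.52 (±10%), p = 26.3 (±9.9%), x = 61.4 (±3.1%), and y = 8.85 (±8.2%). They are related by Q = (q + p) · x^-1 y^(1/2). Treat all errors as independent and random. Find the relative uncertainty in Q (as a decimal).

0.104

Let u = q + p = 28.8. δu = √(δq² + δp²) = √(0.0635 + 6.78) = 2.62, so δu/u = 0.0908.
Q is then a monomial in u, x, y:
δQ/Q = √((δu/u)² + (-1·δx/x)² + (½·δy/y)²) = √(0.00824 + 0.000961 + 0.00168) = 0.104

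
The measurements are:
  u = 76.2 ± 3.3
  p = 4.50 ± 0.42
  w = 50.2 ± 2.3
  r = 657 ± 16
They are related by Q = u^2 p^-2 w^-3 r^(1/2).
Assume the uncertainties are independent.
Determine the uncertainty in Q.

Relative error in a monomial: (δQ/Q)² = Σ (nᵢ · δxᵢ/xᵢ)².
  (2·δu/u)² = (2×0.0433)² = 0.00750;  (-2·δp/p)² = (-2×0.0933)² = 0.0348;  (-3·δw/w)² = (-3×0.0458)² = 0.0189;  (½·δr/r)² = (0.5×0.0244)² = 0.000148
δQ/Q = √(0.0614) = 0.248
Q = 0.0581, so δQ = 0.248 × 0.0581 = 0.0144.

0.0144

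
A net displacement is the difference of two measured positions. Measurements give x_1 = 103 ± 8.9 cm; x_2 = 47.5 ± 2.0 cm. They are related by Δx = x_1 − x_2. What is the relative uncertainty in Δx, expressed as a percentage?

Each term contributes (cᵢ δxᵢ)² to (δΔx)²:
  (δx_1)² = 79.2;  (δx_2)² = 4.00
δΔx = √(83.2) = 9.12 cm
Δx = 55.5 cm, so δΔx/Δx = 9.12/55.5 = 0.164.

16.4%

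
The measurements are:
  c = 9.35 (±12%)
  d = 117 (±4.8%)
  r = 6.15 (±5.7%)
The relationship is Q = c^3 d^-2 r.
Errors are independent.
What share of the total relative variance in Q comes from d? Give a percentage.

6.49%

(δQ/Q)² = (3·δc/c)² + (-2·δd/d)² + (1·δr/r)²
  c term: (3×0.120)² = 0.130
  d term: (-2×0.0480)² = 0.00922
  r term: (1×0.0570)² = 0.00325
Total = 0.142. Share from d = 0.00922/0.142 = 0.0649.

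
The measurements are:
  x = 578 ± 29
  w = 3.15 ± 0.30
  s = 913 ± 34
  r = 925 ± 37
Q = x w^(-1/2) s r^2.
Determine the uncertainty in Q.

Relative error in a monomial: (δQ/Q)² = Σ (nᵢ · δxᵢ/xᵢ)².
  (1·δx/x)² = (1×0.0502)² = 0.00252;  (−½·δw/w)² = (-0.5×0.0952)² = 0.00227;  (1·δs/s)² = (1×0.0372)² = 0.00139;  (2·δr/r)² = (2×0.0400)² = 0.00640
δQ/Q = √(0.0126) = 0.112
Q = 2.54e+11, so δQ = 0.112 × 2.54e+11 = 2.85e+10.

2.85e+10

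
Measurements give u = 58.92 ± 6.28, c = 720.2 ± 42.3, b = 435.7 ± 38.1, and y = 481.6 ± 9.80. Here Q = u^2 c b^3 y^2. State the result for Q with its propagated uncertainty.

(4.796 ± 1.66) × 10^19

Each factor contributes (exponent × relative error)² to (δQ/Q)²:
  (2·δu/u)² = (2×0.107)² = 0.0454;  (1·δc/c)² = (1×0.0587)² = 0.00345;  (3·δb/b)² = (3×0.0874)² = 0.0688;  (2·δy/y)² = (2×0.0203)² = 0.00166
δQ/Q = √(0.119) = 0.345
Q = 4.796e+19, so δQ = 0.345 × 4.796e+19 = 1.66e+19.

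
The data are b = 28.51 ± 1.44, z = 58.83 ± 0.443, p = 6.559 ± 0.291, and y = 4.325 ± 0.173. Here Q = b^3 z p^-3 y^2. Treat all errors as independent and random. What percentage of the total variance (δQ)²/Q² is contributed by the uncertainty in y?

(δQ/Q)² = (3·δb/b)² + (1·δz/z)² + (-3·δp/p)² + (2·δy/y)²
  b term: (3×0.0505)² = 0.0230
  z term: (1×0.00753)² = 5.67e-05
  p term: (-3×0.0444)² = 0.0177
  y term: (2×0.0400)² = 0.00640
Total = 0.0471. Share from y = 0.00640/0.0471 = 0.136.

13.6%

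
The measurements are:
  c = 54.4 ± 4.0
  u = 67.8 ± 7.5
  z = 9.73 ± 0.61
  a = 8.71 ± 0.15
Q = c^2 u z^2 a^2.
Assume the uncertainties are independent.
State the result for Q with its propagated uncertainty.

(1.44 ± 0.325) × 10^9

For a monomial Q ∝ c^2, u, z^2, a^2, fractional errors add in quadrature:
  (2·δc/c)² = (2×0.0735)² = 0.0216;  (1·δu/u)² = (1×0.111)² = 0.0122;  (2·δz/z)² = (2×0.0627)² = 0.0157;  (2·δa/a)² = (2×0.0172)² = 0.00119
δQ/Q = √(0.0508) = 0.225
Q = 1.44e+09, so δQ = 0.225 × 1.44e+09 = 3.25e+08.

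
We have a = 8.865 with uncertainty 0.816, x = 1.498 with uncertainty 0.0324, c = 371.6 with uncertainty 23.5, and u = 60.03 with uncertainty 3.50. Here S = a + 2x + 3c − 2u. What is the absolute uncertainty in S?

S is a linear combination, so absolute uncertainties add in quadrature:
  (δa)² = 0.666;  (2·δx)² = 0.00420;  (3·δc)² = 4970;  (2·δu)² = 49.0
δS = √(5020) = 70.9

70.9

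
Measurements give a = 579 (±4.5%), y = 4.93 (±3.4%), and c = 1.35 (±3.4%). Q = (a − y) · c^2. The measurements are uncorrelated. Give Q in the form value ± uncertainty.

1050 ± 85.5

Let u = a − y = 574. δu = √(δa² + δy²) = √(679 + 0.0281) = 26.1, so δu/u = 0.0454.
Q is then a monomial in u, c:
δQ/Q = √((δu/u)² + (2·δc/c)²) = √(0.00206 + 0.00462) = 0.0818
Q = 1050, so δQ = 0.0818 × 1050 = 85.5.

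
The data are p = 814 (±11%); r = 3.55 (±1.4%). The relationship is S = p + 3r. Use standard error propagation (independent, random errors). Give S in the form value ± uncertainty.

825 ± 89.5

Absolute uncertainties add in quadrature for a linear combination:
  (δp)² = 8020;  (3·δr)² = 0.0222
δS = √(8020) = 89.5
S = 825.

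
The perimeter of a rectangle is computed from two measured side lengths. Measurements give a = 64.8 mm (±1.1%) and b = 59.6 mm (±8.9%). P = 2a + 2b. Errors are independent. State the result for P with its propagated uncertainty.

Absolute uncertainties add in quadrature for a linear combination:
  (2·δa)² = 2.03;  (2·δb)² = 113
δP = √(115) = 10.7 mm
P = 249 mm.

249 ± 10.7 mm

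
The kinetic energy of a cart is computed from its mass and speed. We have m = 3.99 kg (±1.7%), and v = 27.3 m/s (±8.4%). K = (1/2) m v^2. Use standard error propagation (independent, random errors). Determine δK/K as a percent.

For a monomial K ∝ m, v^2, fractional errors add in quadrature:
  (1·δm/m)² = (1×0.0170)² = 0.000289;  (2·δv/v)² = (2×0.0840)² = 0.0282
δK/K = √(0.0285) = 0.169

16.9%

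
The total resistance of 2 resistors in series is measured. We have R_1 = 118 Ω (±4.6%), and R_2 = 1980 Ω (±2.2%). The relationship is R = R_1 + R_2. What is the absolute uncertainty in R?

For a sum/difference, combine absolute errors in quadrature:
  (δR_1)² = 29.5;  (δR_2)² = 1900
δR = √(1930) = 43.9 Ω

43.9 Ω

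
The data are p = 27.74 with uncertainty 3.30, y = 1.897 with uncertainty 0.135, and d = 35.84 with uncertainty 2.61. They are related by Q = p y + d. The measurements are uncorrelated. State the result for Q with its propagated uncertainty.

88.46 ± 7.75

Let w = p·y = 52.62. δw/w = √((1·δp/p)² + (1·δy/y)²) = √(0.0142 + 0.00506) = 0.139, so δw = 7.29.
Q = w + d: δQ = √(δw² + δd²) = √(53.2 + 6.81) = 7.75
Q = 88.46.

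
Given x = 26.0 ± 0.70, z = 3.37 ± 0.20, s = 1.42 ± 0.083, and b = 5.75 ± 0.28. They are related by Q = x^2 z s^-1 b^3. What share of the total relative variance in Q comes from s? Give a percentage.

(δQ/Q)² = (2·δx/x)² + (1·δz/z)² + (-1·δs/s)² + (3·δb/b)²
  x term: (2×0.0269)² = 0.00290
  z term: (1×0.0593)² = 0.00352
  s term: (-1×0.0585)² = 0.00342
  b term: (3×0.0487)² = 0.0213
Total = 0.0312. Share from s = 0.00342/0.0312 = 0.110.

11.0%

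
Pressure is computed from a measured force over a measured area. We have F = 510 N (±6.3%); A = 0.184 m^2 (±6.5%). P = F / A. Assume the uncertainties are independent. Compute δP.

251 Pa

Each factor contributes (exponent × relative error)² to (δP/P)²:
  (1·δF/F)² = (1×0.0630)² = 0.00397;  (-1·δA/A)² = (-1×0.0650)² = 0.00423
δP/P = √(0.00819) = 0.0905
P = 2770 Pa, so δP = 0.0905 × 2770 = 251 Pa.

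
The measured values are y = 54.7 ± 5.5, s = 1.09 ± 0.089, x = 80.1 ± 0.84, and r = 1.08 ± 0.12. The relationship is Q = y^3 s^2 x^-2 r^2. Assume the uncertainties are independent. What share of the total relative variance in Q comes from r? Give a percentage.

(δQ/Q)² = (3·δy/y)² + (2·δs/s)² + (-2·δx/x)² + (2·δr/r)²
  y term: (3×0.101)² = 0.0910
  s term: (2×0.0817)² = 0.0267
  x term: (-2×0.0105)² = 0.000440
  r term: (2×0.111)² = 0.0494
Total = 0.167. Share from r = 0.0494/0.167 = 0.295.

29.5%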